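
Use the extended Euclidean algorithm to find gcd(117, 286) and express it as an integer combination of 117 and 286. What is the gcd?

Apply Euclid's algorithm to 286 and 117:
286 = 2*117 + 52
117 = 2*52 + 13
52 = 4*13 + 0
gcd(117, 286) = 13.
Back-substituting:
13 = 117 − 2·52
13 = −2·286 + 5·117
So 13 = (-2)·286 + (5)·117.

13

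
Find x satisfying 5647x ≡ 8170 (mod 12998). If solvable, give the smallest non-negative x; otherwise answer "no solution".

2172

First find gcd(5647, 12998):
12998 = 2·5647 + 1704
5647 = 3·1704 + 535
1704 = 3·535 + 99
535 = 5·99 + 40
99 = 2·40 + 19
40 = 2·19 + 2
19 = 9·2 + 1
2 = 2·1 + 0
gcd = 1, so a unique solution mod 12998 exists.
Back-substitute for the Bézout coefficients:
1 = 19 − 9·2
1 = −9·40 + 19·19
1 = 19·99 − 47·40
1 = −47·535 + 254·99
1 = 254·1704 − 809·535
1 = −809·5647 + 2681·1704
1 = 2681·12998 − 6171·5647
So 5647·(-6171) ≡ 1 (mod 12998), giving 5647⁻¹ ≡ 6827.
x ≡ 5647⁻¹·8170 ≡ 6827·8170 ≡ 2172 (mod 12998).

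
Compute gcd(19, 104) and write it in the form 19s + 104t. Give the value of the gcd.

Euclidean algorithm:
104 = 5·19 + 9
19 = 2·9 + 1
9 = 9·1 + 0
gcd(19, 104) = 1.
Working backward:
1 = 19 − 2·9
1 = −2·104 + 11·19
So 1 = (-2)·104 + (11)·19.

1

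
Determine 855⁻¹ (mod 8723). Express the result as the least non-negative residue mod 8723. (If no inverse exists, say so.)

6101

Apply the Euclidean algorithm to 8723 and 855:
8723 = 10×855 + 173
855 = 4×173 + 163
173 = 1×163 + 10
163 = 16×10 + 3
10 = 3×3 + 1
3 = 3×1 + 0
The gcd is 1. Working backward:
1 = 10 − 3·3
1 = −3·163 + 49·10
1 = 49·173 − 52·163
1 = −52·855 + 257·173
1 = 257·8723 − 2622·855
So 855·(-2622) ≡ 1 (mod 8723), and -2622 ≡ 6101 (mod 8723).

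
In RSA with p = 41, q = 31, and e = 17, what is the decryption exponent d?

353

φ(n) = (p−1)(q−1) = 40·30 = 1200.
Need d with 17·d ≡ 1 (mod 1200). Apply the extended Euclidean algorithm:
1200 = 70*17 + 10
17 = 1*10 + 7
10 = 1*7 + 3
7 = 2*3 + 1
3 = 3*1 + 0
Back-substitute:
1 = 7 − 2·3
1 = −2·10 + 3·7
1 = 3·17 − 5·10
1 = −5·1200 + 353·17
So 17·353 ≡ 1 (mod 1200), hence d = 353.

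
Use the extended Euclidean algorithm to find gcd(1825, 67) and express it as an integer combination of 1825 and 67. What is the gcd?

1

Apply Euclid's algorithm to 1825 and 67:
1825 = 27*67 + 16
67 = 4*16 + 3
16 = 5*3 + 1
3 = 3*1 + 0
gcd(1825, 67) = 1.
Back-substituting:
1 = 16 − 5·3
1 = −5·67 + 21·16
1 = 21·1825 − 572·67
So 1 = (21)·1825 + (-572)·67.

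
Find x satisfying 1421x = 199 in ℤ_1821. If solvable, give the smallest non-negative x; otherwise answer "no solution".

86

First find gcd(1421, 1821):
1821 = 1×1421 + 400
1421 = 3×400 + 221
400 = 1×221 + 179
221 = 1×179 + 42
179 = 4×42 + 11
42 = 3×11 + 9
11 = 1×9 + 2
9 = 4×2 + 1
2 = 2×1 + 0
gcd = 1, so a unique solution mod 1821 exists.
Back-substitute for the Bézout coefficients:
1 = 9 − 4·2
1 = −4·11 + 5·9
1 = 5·42 − 19·11
1 = −19·179 + 81·42
1 = 81·221 − 100·179
1 = −100·400 + 181·221
1 = 181·1421 − 643·400
1 = −643·1821 + 824·1421
So 1421·(824) ≡ 1 (mod 1821), giving 1421⁻¹ ≡ 824.
x ≡ 1421⁻¹·199 ≡ 824·199 ≡ 86 (mod 1821).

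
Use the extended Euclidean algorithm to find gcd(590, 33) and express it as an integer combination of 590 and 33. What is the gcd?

1

Euclidean algorithm:
590 = 17*33 + 29
33 = 1*29 + 4
29 = 7*4 + 1
4 = 4*1 + 0
gcd(590, 33) = 1.
Express as a combination:
1 = 29 − 7·4
1 = −7·33 + 8·29
1 = 8·590 − 143·33
So 1 = (8)·590 + (-143)·33.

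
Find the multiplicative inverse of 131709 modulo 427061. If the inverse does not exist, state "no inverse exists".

105341

Extended Euclidean algorithm:
427061 = 3*131709 + 31934
131709 = 4*31934 + 3973
31934 = 8*3973 + 150
3973 = 26*150 + 73
150 = 2*73 + 4
73 = 18*4 + 1
4 = 4*1 + 0
gcd = 1, so the inverse exists. Back-substitute:
1 = 73 − 18·4
1 = −18·150 + 37·73
1 = 37·3973 − 980·150
1 = −980·31934 + 7877·3973
1 = 7877·131709 − 32488·31934
1 = −32488·427061 + 105341·131709
So 131709·105341 ≡ 1 (mod 427061).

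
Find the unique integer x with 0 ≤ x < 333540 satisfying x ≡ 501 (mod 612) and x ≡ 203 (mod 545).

236733

Write x = 501 + 612·k. Then 612·k ≡ 203 − 501 ≡ 247 (mod 545).
Need 612⁻¹ mod 545. Extended Euclid on (545, 67):
545 = 8*67 + 9
67 = 7*9 + 4
9 = 2*4 + 1
4 = 4*1 + 0
Back-substitute:
1 = 9 − 2·4
1 = −2·67 + 15·9
1 = 15·545 − 122·67
612⁻¹ ≡ 423 (mod 545), so k ≡ 423·247 ≡ 386 (mod 545).
x = 501 + 612·386 = 236733.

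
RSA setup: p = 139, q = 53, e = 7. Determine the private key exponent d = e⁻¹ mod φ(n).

φ(n) = (p−1)(q−1) = 138·52 = 7176.
Need d with 7·d ≡ 1 (mod 7176). Apply the extended Euclidean algorithm:
7176 = 1025·7 + 1
7 = 7·1 + 0
Back-substitute:
1 = 7176 − 1025·7
So 7·(-1025) ≡ 1 (mod 7176), hence d ≡ -1025 ≡ 6151 (mod 7176).

6151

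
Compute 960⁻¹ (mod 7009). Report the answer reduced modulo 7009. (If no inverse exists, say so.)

gcd(7009, 960) by repeated division:
7009 = 7·960 + 289
960 = 3·289 + 93
289 = 3·93 + 10
93 = 9·10 + 3
10 = 3·3 + 1
3 = 3·1 + 0
The gcd is 1. Working backward:
1 = 10 − 3·3
1 = −3·93 + 28·10
1 = 28·289 − 87·93
1 = −87·960 + 289·289
1 = 289·7009 − 2110·960
Thus 960·(-2110) ≡ 1 (mod 7009); reducing, -2110 mod 7009 = 4899.

4899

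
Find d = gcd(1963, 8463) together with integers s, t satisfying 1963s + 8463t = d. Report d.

13

Repeated division:
8463 = 4*1963 + 611
1963 = 3*611 + 130
611 = 4*130 + 91
130 = 1*91 + 39
91 = 2*39 + 13
39 = 3*13 + 0
gcd(1963, 8463) = 13.
Back-substituting:
13 = 91 − 2·39
13 = −2·130 + 3·91
13 = 3·611 − 14·130
13 = −14·1963 + 45·611
13 = 45·8463 − 194·1963
So 13 = (45)·8463 + (-194)·1963.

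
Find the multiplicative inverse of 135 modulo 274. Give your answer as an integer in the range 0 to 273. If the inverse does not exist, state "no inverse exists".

205

Extended Euclidean algorithm:
274 = 2×135 + 4
135 = 33×4 + 3
4 = 1×3 + 1
3 = 3×1 + 0
gcd = 1, so the inverse exists. Back-substitute:
1 = 4 − 3
1 = −135 + 34·4
1 = 34·274 − 69·135
Hence 135⁻¹ ≡ -69 ≡ 205 (mod 274).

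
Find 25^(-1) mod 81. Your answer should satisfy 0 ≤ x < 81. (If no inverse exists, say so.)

Run Euclid on (81, 25):
81 = 3×25 + 6
25 = 4×6 + 1
6 = 6×1 + 0
Since gcd(25, 81) = 1, back-substitute to write 1 as a combination:
1 = 25 − 4·6
1 = −4·81 + 13·25
So 25·13 ≡ 1 (mod 81).

13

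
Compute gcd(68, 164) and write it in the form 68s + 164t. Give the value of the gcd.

Euclidean algorithm:
164 = 2*68 + 28
68 = 2*28 + 12
28 = 2*12 + 4
12 = 3*4 + 0
gcd(68, 164) = 4.
Working backward:
4 = 28 − 2·12
4 = −2·68 + 5·28
4 = 5·164 − 12·68
So 4 = (5)·164 + (-12)·68.

4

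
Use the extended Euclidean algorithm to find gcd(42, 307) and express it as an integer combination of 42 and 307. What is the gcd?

1

Euclidean algorithm:
307 = 7*42 + 13
42 = 3*13 + 3
13 = 4*3 + 1
3 = 3*1 + 0
gcd(42, 307) = 1.
Express as a combination:
1 = 13 − 4·3
1 = −4·42 + 13·13
1 = 13·307 − 95·42
So 1 = (13)·307 + (-95)·42.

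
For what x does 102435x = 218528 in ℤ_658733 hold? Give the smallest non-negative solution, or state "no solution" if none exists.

First find gcd(102435, 658733):
658733 = 6*102435 + 44123
102435 = 2*44123 + 14189
44123 = 3*14189 + 1556
14189 = 9*1556 + 185
1556 = 8*185 + 76
185 = 2*76 + 33
76 = 2*33 + 10
33 = 3*10 + 3
10 = 3*3 + 1
3 = 3*1 + 0
gcd = 1, so a unique solution mod 658733 exists.
Back-substitute for the Bézout coefficients:
1 = 10 − 3·3
1 = −3·33 + 10·10
1 = 10·76 − 23·33
1 = −23·185 + 56·76
1 = 56·1556 − 471·185
1 = −471·14189 + 4295·1556
1 = 4295·44123 − 13356·14189
1 = −13356·102435 + 31007·44123
1 = 31007·658733 − 199398·102435
So 102435·(-199398) ≡ 1 (mod 658733), giving 102435⁻¹ ≡ 459335.
x ≡ 102435⁻¹·218528 ≡ 459335·218528 ≡ 483073 (mod 658733).

483073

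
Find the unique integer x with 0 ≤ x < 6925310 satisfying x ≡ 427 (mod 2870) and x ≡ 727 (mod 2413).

Write x = 427 + 2870·k. Then 2870·k ≡ 727 − 427 ≡ 300 (mod 2413).
Need 2870⁻¹ mod 2413. Extended Euclid on (2413, 457):
2413 = 5·457 + 128
457 = 3·128 + 73
128 = 1·73 + 55
73 = 1·55 + 18
55 = 3·18 + 1
18 = 18·1 + 0
Back-substitute:
1 = 55 − 3·18
1 = −3·73 + 4·55
1 = 4·128 − 7·73
1 = −7·457 + 25·128
1 = 25·2413 − 132·457
2870⁻¹ ≡ 2281 (mod 2413), so k ≡ 2281·300 ≡ 1421 (mod 2413).
x = 427 + 2870·1421 = 4078697.

4078697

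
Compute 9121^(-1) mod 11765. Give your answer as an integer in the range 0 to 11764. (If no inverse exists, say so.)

Extended Euclidean algorithm:
11765 = 1×9121 + 2644
9121 = 3×2644 + 1189
2644 = 2×1189 + 266
1189 = 4×266 + 125
266 = 2×125 + 16
125 = 7×16 + 13
16 = 1×13 + 3
13 = 4×3 + 1
3 = 3×1 + 0
The gcd is 1. Working backward:
1 = 13 − 4·3
1 = −4·16 + 5·13
1 = 5·125 − 39·16
1 = −39·266 + 83·125
1 = 83·1189 − 371·266
1 = −371·2644 + 825·1189
1 = 825·9121 − 2846·2644
1 = −2846·11765 + 3671·9121
So 9121·3671 ≡ 1 (mod 11765).

3671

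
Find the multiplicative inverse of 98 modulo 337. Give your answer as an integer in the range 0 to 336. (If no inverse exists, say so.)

141

Apply the Euclidean algorithm to 337 and 98:
337 = 3×98 + 43
98 = 2×43 + 12
43 = 3×12 + 7
12 = 1×7 + 5
7 = 1×5 + 2
5 = 2×2 + 1
2 = 2×1 + 0
Since gcd(98, 337) = 1, back-substitute to write 1 as a combination:
1 = 5 − 2·2
1 = −2·7 + 3·5
1 = 3·12 − 5·7
1 = −5·43 + 18·12
1 = 18·98 − 41·43
1 = −41·337 + 141·98
So 98·141 ≡ 1 (mod 337).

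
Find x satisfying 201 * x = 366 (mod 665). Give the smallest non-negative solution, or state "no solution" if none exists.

First find gcd(201, 665):
665 = 3·201 + 62
201 = 3·62 + 15
62 = 4·15 + 2
15 = 7·2 + 1
2 = 2·1 + 0
gcd = 1, so a unique solution mod 665 exists.
Back-substitute for the Bézout coefficients:
1 = 15 − 7·2
1 = −7·62 + 29·15
1 = 29·201 − 94·62
1 = −94·665 + 311·201
So 201·(311) ≡ 1 (mod 665), giving 201⁻¹ ≡ 311.
x ≡ 201⁻¹·366 ≡ 311·366 ≡ 111 (mod 665).

111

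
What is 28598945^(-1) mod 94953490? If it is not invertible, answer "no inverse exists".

no inverse exists

Compute gcd(28598945, 94953490):
94953490 = 3*28598945 + 9156655
28598945 = 3*9156655 + 1128980
9156655 = 8*1128980 + 124815
1128980 = 9*124815 + 5645
124815 = 22*5645 + 625
5645 = 9*625 + 20
625 = 31*20 + 5
20 = 4*5 + 0
The gcd is 5, not 1, hence no inverse exists.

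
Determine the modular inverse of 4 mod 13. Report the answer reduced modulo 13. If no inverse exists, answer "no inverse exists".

10

Apply the Euclidean algorithm to 13 and 4:
13 = 3*4 + 1
4 = 4*1 + 0
Since gcd(4, 13) = 1, back-substitute to write 1 as a combination:
1 = 13 − 3·4
So 4·(-3) ≡ 1 (mod 13), and -3 ≡ 10 (mod 13).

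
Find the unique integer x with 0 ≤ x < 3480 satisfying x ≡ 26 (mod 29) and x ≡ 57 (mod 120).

Write x = 26 + 29·k. Then 29·k ≡ 57 − 26 ≡ 31 (mod 120).
Need 29⁻¹ mod 120. Extended Euclid on (120, 29):
120 = 4*29 + 4
29 = 7*4 + 1
4 = 4*1 + 0
Back-substitute:
1 = 29 − 7·4
1 = −7·120 + 29·29
29⁻¹ ≡ 29 (mod 120), so k ≡ 29·31 ≡ 59 (mod 120).
x = 26 + 29·59 = 1737.

1737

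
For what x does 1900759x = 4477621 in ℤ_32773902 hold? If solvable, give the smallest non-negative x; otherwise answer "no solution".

gcd(1900759, 32773902):
32773902 = 17·1900759 + 460999
1900759 = 4·460999 + 56763
460999 = 8·56763 + 6895
56763 = 8·6895 + 1603
6895 = 4·1603 + 483
1603 = 3·483 + 154
483 = 3·154 + 21
154 = 7·21 + 7
21 = 3·7 + 0
gcd = 7, but 7 ∤ 4477621, so the congruence has no solution.

no solution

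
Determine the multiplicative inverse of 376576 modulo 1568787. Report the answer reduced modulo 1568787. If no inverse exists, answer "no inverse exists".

gcd(1568787, 376576) by repeated division:
1568787 = 4×376576 + 62483
376576 = 6×62483 + 1678
62483 = 37×1678 + 397
1678 = 4×397 + 90
397 = 4×90 + 37
90 = 2×37 + 16
37 = 2×16 + 5
16 = 3×5 + 1
5 = 5×1 + 0
gcd = 1, so the inverse exists. Back-substitute:
1 = 16 − 3·5
1 = −3·37 + 7·16
1 = 7·90 − 17·37
1 = −17·397 + 75·90
1 = 75·1678 − 317·397
1 = −317·62483 + 11804·1678
1 = 11804·376576 − 71141·62483
1 = −71141·1568787 + 296368·376576
So 376576·296368 ≡ 1 (mod 1568787).

296368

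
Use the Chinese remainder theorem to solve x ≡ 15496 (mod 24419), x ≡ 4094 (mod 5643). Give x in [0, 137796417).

Write x = 15496 + 24419·k. Then 24419·k ≡ 4094 − 15496 ≡ 5527 (mod 5643).
Need 24419⁻¹ mod 5643. Extended Euclid on (5643, 1847):
5643 = 3*1847 + 102
1847 = 18*102 + 11
102 = 9*11 + 3
11 = 3*3 + 2
3 = 1*2 + 1
2 = 2*1 + 0
Back-substitute:
1 = 3 − 2
1 = −11 + 4·3
1 = 4·102 − 37·11
1 = −37·1847 + 670·102
1 = 670·5643 − 2047·1847
24419⁻¹ ≡ 3596 (mod 5643), so k ≡ 3596·5527 ≡ 446 (mod 5643).
x = 15496 + 24419·446 = 10906370.

10906370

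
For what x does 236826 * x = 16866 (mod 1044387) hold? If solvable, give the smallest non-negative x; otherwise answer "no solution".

71441

First find gcd(236826, 1044387):
1044387 = 4×236826 + 97083
236826 = 2×97083 + 42660
97083 = 2×42660 + 11763
42660 = 3×11763 + 7371
11763 = 1×7371 + 4392
7371 = 1×4392 + 2979
4392 = 1×2979 + 1413
2979 = 2×1413 + 153
1413 = 9×153 + 36
153 = 4×36 + 9
36 = 4×9 + 0
gcd = 9 and 9 | 16866, so solutions exist. Divide through by 9: 26314x ≡ 1874 (mod 116043).
Now find 26314⁻¹ mod 116043:
116043 = 4×26314 + 10787
26314 = 2×10787 + 4740
10787 = 2×4740 + 1307
4740 = 3×1307 + 819
1307 = 1×819 + 488
819 = 1×488 + 331
488 = 1×331 + 157
331 = 2×157 + 17
157 = 9×17 + 4
17 = 4×4 + 1
4 = 4×1 + 0
Back-substitute:
1 = 17 − 4·4
1 = −4·157 + 37·17
1 = 37·331 − 78·157
1 = −78·488 + 115·331
1 = 115·819 − 193·488
1 = −193·1307 + 308·819
1 = 308·4740 − 1117·1307
1 = −1117·10787 + 2542·4740
1 = 2542·26314 − 6201·10787
1 = −6201·116043 + 27346·26314
So 26314⁻¹ ≡ 27346 (mod 116043).
Then x ≡ 27346·1874 ≡ 71441 (mod 116043); the smallest non-negative solution is x = 71441.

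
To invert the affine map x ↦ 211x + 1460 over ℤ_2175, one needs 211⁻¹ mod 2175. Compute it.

2041

gcd(2175, 211) by repeated division:
2175 = 10·211 + 65
211 = 3·65 + 16
65 = 4·16 + 1
16 = 16·1 + 0
gcd = 1, so the inverse exists. Back-substitute:
1 = 65 − 4·16
1 = −4·211 + 13·65
1 = 13·2175 − 134·211
So 211·(-134) ≡ 1 (mod 2175), and -134 ≡ 2041 (mod 2175).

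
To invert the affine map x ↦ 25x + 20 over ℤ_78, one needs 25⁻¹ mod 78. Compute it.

gcd(78, 25) by repeated division:
78 = 3·25 + 3
25 = 8·3 + 1
3 = 3·1 + 0
Since gcd(25, 78) = 1, back-substitute to write 1 as a combination:
1 = 25 − 8·3
1 = −8·78 + 25·25
So 25·25 ≡ 1 (mod 78).

25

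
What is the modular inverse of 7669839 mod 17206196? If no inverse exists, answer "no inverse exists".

gcd(17206196, 7669839) by repeated division:
17206196 = 2*7669839 + 1866518
7669839 = 4*1866518 + 203767
1866518 = 9*203767 + 32615
203767 = 6*32615 + 8077
32615 = 4*8077 + 307
8077 = 26*307 + 95
307 = 3*95 + 22
95 = 4*22 + 7
22 = 3*7 + 1
7 = 7*1 + 0
Since gcd(7669839, 17206196) = 1, back-substitute to write 1 as a combination:
1 = 22 − 3·7
1 = −3·95 + 13·22
1 = 13·307 − 42·95
1 = −42·8077 + 1105·307
1 = 1105·32615 − 4462·8077
1 = −4462·203767 + 27877·32615
1 = 27877·1866518 − 255355·203767
1 = −255355·7669839 + 1049297·1866518
1 = 1049297·17206196 − 2353949·7669839
So 7669839·(-2353949) ≡ 1 (mod 17206196), and -2353949 ≡ 14852247 (mod 17206196).

14852247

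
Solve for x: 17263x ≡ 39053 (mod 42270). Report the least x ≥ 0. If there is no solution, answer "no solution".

2801

First find gcd(17263, 42270):
42270 = 2*17263 + 7744
17263 = 2*7744 + 1775
7744 = 4*1775 + 644
1775 = 2*644 + 487
644 = 1*487 + 157
487 = 3*157 + 16
157 = 9*16 + 13
16 = 1*13 + 3
13 = 4*3 + 1
3 = 3*1 + 0
gcd = 1, so a unique solution mod 42270 exists.
Back-substitute for the Bézout coefficients:
1 = 13 − 4·3
1 = −4·16 + 5·13
1 = 5·157 − 49·16
1 = −49·487 + 152·157
1 = 152·644 − 201·487
1 = −201·1775 + 554·644
1 = 554·7744 − 2417·1775
1 = −2417·17263 + 5388·7744
1 = 5388·42270 − 13193·17263
So 17263·(-13193) ≡ 1 (mod 42270), giving 17263⁻¹ ≡ 29077.
x ≡ 17263⁻¹·39053 ≡ 29077·39053 ≡ 2801 (mod 42270).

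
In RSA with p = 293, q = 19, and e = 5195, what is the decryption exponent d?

φ(n) = (p−1)(q−1) = 292·18 = 5256.
Need d with 5195·d ≡ 1 (mod 5256). Apply the extended Euclidean algorithm:
5256 = 1·5195 + 61
5195 = 85·61 + 10
61 = 6·10 + 1
10 = 10·1 + 0
Back-substitute:
1 = 61 − 6·10
1 = −6·5195 + 511·61
1 = 511·5256 − 517·5195
So 5195·(-517) ≡ 1 (mod 5256), hence d ≡ -517 ≡ 4739 (mod 5256).

4739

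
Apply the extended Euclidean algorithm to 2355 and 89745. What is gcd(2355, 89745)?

Euclidean algorithm:
89745 = 38×2355 + 255
2355 = 9×255 + 60
255 = 4×60 + 15
60 = 4×15 + 0
gcd(2355, 89745) = 15.
Working backward:
15 = 255 − 4·60
15 = −4·2355 + 37·255
15 = 37·89745 − 1410·2355
So 15 = (37)·89745 + (-1410)·2355.

15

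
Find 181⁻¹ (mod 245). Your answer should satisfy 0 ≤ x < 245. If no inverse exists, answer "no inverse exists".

Run Euclid on (245, 181):
245 = 1·181 + 64
181 = 2·64 + 53
64 = 1·53 + 11
53 = 4·11 + 9
11 = 1·9 + 2
9 = 4·2 + 1
2 = 2·1 + 0
gcd = 1, so the inverse exists. Back-substitute:
1 = 9 − 4·2
1 = −4·11 + 5·9
1 = 5·53 − 24·11
1 = −24·64 + 29·53
1 = 29·181 − 82·64
1 = −82·245 + 111·181
So 181·111 ≡ 1 (mod 245).

111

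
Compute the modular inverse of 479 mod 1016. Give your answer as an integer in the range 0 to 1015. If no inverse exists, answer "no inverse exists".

Run Euclid on (1016, 479):
1016 = 2·479 + 58
479 = 8·58 + 15
58 = 3·15 + 13
15 = 1·13 + 2
13 = 6·2 + 1
2 = 2·1 + 0
Since gcd(479, 1016) = 1, back-substitute to write 1 as a combination:
1 = 13 − 6·2
1 = −6·15 + 7·13
1 = 7·58 − 27·15
1 = −27·479 + 223·58
1 = 223·1016 − 473·479
So 479·(-473) ≡ 1 (mod 1016), and -473 ≡ 543 (mod 1016).

543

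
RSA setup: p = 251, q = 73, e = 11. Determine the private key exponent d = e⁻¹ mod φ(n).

φ(n) = (p−1)(q−1) = 250·72 = 18000.
Need d with 11·d ≡ 1 (mod 18000). Apply the extended Euclidean algorithm:
18000 = 1636×11 + 4
11 = 2×4 + 3
4 = 1×3 + 1
3 = 3×1 + 0
Back-substitute:
1 = 4 − 3
1 = −11 + 3·4
1 = 3·18000 − 4909·11
So 11·(-4909) ≡ 1 (mod 18000), hence d ≡ -4909 ≡ 13091 (mod 18000).

13091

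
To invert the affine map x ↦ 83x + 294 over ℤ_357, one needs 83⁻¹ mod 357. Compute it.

Apply the Euclidean algorithm to 357 and 83:
357 = 4*83 + 25
83 = 3*25 + 8
25 = 3*8 + 1
8 = 8*1 + 0
The gcd is 1. Working backward:
1 = 25 − 3·8
1 = −3·83 + 10·25
1 = 10·357 − 43·83
Hence 83⁻¹ ≡ -43 ≡ 314 (mod 357).

314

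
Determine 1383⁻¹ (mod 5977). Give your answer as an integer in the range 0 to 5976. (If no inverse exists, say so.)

1370

gcd(5977, 1383) by repeated division:
5977 = 4·1383 + 445
1383 = 3·445 + 48
445 = 9·48 + 13
48 = 3·13 + 9
13 = 1·9 + 4
9 = 2·4 + 1
4 = 4·1 + 0
The gcd is 1. Working backward:
1 = 9 − 2·4
1 = −2·13 + 3·9
1 = 3·48 − 11·13
1 = −11·445 + 102·48
1 = 102·1383 − 317·445
1 = −317·5977 + 1370·1383
So 1383·1370 ≡ 1 (mod 5977).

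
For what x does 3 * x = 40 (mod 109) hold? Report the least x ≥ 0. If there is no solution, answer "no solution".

86

First find gcd(3, 109):
109 = 36·3 + 1
3 = 3·1 + 0
gcd = 1, so a unique solution mod 109 exists.
Back-substitute for the Bézout coefficients:
1 = 109 − 36·3
So 3·(-36) ≡ 1 (mod 109), giving 3⁻¹ ≡ 73.
x ≡ 3⁻¹·40 ≡ 73·40 ≡ 86 (mod 109).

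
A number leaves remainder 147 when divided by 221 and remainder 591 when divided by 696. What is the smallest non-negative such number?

61143

Write x = 147 + 221·k. Then 221·k ≡ 591 − 147 ≡ 444 (mod 696).
Need 221⁻¹ mod 696. Extended Euclid on (696, 221):
696 = 3×221 + 33
221 = 6×33 + 23
33 = 1×23 + 10
23 = 2×10 + 3
10 = 3×3 + 1
3 = 3×1 + 0
Back-substitute:
1 = 10 − 3·3
1 = −3·23 + 7·10
1 = 7·33 − 10·23
1 = −10·221 + 67·33
1 = 67·696 − 211·221
221⁻¹ ≡ 485 (mod 696), so k ≡ 485·444 ≡ 276 (mod 696).
x = 147 + 221·276 = 61143.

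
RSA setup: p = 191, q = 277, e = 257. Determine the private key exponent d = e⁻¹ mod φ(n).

φ(n) = (p−1)(q−1) = 190·276 = 52440.
Need d with 257·d ≡ 1 (mod 52440). Apply the extended Euclidean algorithm:
52440 = 204·257 + 12
257 = 21·12 + 5
12 = 2·5 + 2
5 = 2·2 + 1
2 = 2·1 + 0
Back-substitute:
1 = 5 − 2·2
1 = −2·12 + 5·5
1 = 5·257 − 107·12
1 = −107·52440 + 21833·257
So 257·21833 ≡ 1 (mod 52440), hence d = 21833.

21833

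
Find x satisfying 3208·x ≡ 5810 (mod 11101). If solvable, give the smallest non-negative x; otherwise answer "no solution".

4618

First find gcd(3208, 11101):
11101 = 3·3208 + 1477
3208 = 2·1477 + 254
1477 = 5·254 + 207
254 = 1·207 + 47
207 = 4·47 + 19
47 = 2·19 + 9
19 = 2·9 + 1
9 = 9·1 + 0
gcd = 1, so a unique solution mod 11101 exists.
Back-substitute for the Bézout coefficients:
1 = 19 − 2·9
1 = −2·47 + 5·19
1 = 5·207 − 22·47
1 = −22·254 + 27·207
1 = 27·1477 − 157·254
1 = −157·3208 + 341·1477
1 = 341·11101 − 1180·3208
So 3208·(-1180) ≡ 1 (mod 11101), giving 3208⁻¹ ≡ 9921.
x ≡ 3208⁻¹·5810 ≡ 9921·5810 ≡ 4618 (mod 11101).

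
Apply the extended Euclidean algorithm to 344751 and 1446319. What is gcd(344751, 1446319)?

1

Euclidean algorithm:
1446319 = 4×344751 + 67315
344751 = 5×67315 + 8176
67315 = 8×8176 + 1907
8176 = 4×1907 + 548
1907 = 3×548 + 263
548 = 2×263 + 22
263 = 11×22 + 21
22 = 1×21 + 1
21 = 21×1 + 0
gcd(344751, 1446319) = 1.
Working backward:
1 = 22 − 21
1 = −263 + 12·22
1 = 12·548 − 25·263
1 = −25·1907 + 87·548
1 = 87·8176 − 373·1907
1 = −373·67315 + 3071·8176
1 = 3071·344751 − 15728·67315
1 = −15728·1446319 + 65983·344751
So 1 = (-15728)·1446319 + (65983)·344751.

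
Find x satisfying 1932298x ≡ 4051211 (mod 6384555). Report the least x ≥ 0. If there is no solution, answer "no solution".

883892

First find gcd(1932298, 6384555):
6384555 = 3·1932298 + 587661
1932298 = 3·587661 + 169315
587661 = 3·169315 + 79716
169315 = 2·79716 + 9883
79716 = 8·9883 + 652
9883 = 15·652 + 103
652 = 6·103 + 34
103 = 3·34 + 1
34 = 34·1 + 0
gcd = 1, so a unique solution mod 6384555 exists.
Back-substitute for the Bézout coefficients:
1 = 103 − 3·34
1 = −3·652 + 19·103
1 = 19·9883 − 288·652
1 = −288·79716 + 2323·9883
1 = 2323·169315 − 4934·79716
1 = −4934·587661 + 17125·169315
1 = 17125·1932298 − 56309·587661
1 = −56309·6384555 + 186052·1932298
So 1932298·(186052) ≡ 1 (mod 6384555), giving 1932298⁻¹ ≡ 186052.
x ≡ 1932298⁻¹·4051211 ≡ 186052·4051211 ≡ 883892 (mod 6384555).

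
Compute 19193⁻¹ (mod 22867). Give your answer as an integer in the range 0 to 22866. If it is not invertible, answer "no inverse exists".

Extended Euclidean algorithm:
22867 = 1*19193 + 3674
19193 = 5*3674 + 823
3674 = 4*823 + 382
823 = 2*382 + 59
382 = 6*59 + 28
59 = 2*28 + 3
28 = 9*3 + 1
3 = 3*1 + 0
The gcd is 1. Working backward:
1 = 28 − 9·3
1 = −9·59 + 19·28
1 = 19·382 − 123·59
1 = −123·823 + 265·382
1 = 265·3674 − 1183·823
1 = −1183·19193 + 6180·3674
1 = 6180·22867 − 7363·19193
Thus 19193·(-7363) ≡ 1 (mod 22867); reducing, -7363 mod 22867 = 15504.

15504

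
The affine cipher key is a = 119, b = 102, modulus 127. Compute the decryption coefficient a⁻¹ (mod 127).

111

Extended Euclidean algorithm:
127 = 1·119 + 8
119 = 14·8 + 7
8 = 1·7 + 1
7 = 7·1 + 0
gcd = 1, so the inverse exists. Back-substitute:
1 = 8 − 7
1 = −119 + 15·8
1 = 15·127 − 16·119
Thus 119·(-16) ≡ 1 (mod 127); reducing, -16 mod 127 = 111.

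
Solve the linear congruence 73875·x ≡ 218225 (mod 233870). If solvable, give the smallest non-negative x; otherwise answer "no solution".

13125

First find gcd(73875, 233870):
233870 = 3*73875 + 12245
73875 = 6*12245 + 405
12245 = 30*405 + 95
405 = 4*95 + 25
95 = 3*25 + 20
25 = 1*20 + 5
20 = 4*5 + 0
gcd = 5 and 5 | 218225, so solutions exist. Divide through by 5: 14775x ≡ 43645 (mod 46774).
Now find 14775⁻¹ mod 46774:
46774 = 3·14775 + 2449
14775 = 6·2449 + 81
2449 = 30·81 + 19
81 = 4·19 + 5
19 = 3·5 + 4
5 = 1·4 + 1
4 = 4·1 + 0
Back-substitute:
1 = 5 − 4
1 = −19 + 4·5
1 = 4·81 − 17·19
1 = −17·2449 + 514·81
1 = 514·14775 − 3101·2449
1 = −3101·46774 + 9817·14775
So 14775⁻¹ ≡ 9817 (mod 46774).
Then x ≡ 9817·43645 ≡ 13125 (mod 46774); the smallest non-negative solution is x = 13125.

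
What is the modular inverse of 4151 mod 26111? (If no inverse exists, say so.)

Apply the Euclidean algorithm to 26111 and 4151:
26111 = 6×4151 + 1205
4151 = 3×1205 + 536
1205 = 2×536 + 133
536 = 4×133 + 4
133 = 33×4 + 1
4 = 4×1 + 0
gcd = 1, so the inverse exists. Back-substitute:
1 = 133 − 33·4
1 = −33·536 + 133·133
1 = 133·1205 − 299·536
1 = −299·4151 + 1030·1205
1 = 1030·26111 − 6479·4151
So 4151·(-6479) ≡ 1 (mod 26111), and -6479 ≡ 19632 (mod 26111).

19632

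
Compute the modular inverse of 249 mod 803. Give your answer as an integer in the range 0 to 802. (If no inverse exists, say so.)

129

Run Euclid on (803, 249):
803 = 3·249 + 56
249 = 4·56 + 25
56 = 2·25 + 6
25 = 4·6 + 1
6 = 6·1 + 0
gcd = 1, so the inverse exists. Back-substitute:
1 = 25 − 4·6
1 = −4·56 + 9·25
1 = 9·249 − 40·56
1 = −40·803 + 129·249
So 249·129 ≡ 1 (mod 803).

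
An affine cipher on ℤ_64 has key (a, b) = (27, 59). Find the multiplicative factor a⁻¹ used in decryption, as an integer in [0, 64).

gcd(64, 27) by repeated division:
64 = 2·27 + 10
27 = 2·10 + 7
10 = 1·7 + 3
7 = 2·3 + 1
3 = 3·1 + 0
Since gcd(27, 64) = 1, back-substitute to write 1 as a combination:
1 = 7 − 2·3
1 = −2·10 + 3·7
1 = 3·27 − 8·10
1 = −8·64 + 19·27
So 27·19 ≡ 1 (mod 64).

19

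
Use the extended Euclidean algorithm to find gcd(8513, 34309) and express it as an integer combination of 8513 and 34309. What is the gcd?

Euclidean algorithm:
34309 = 4×8513 + 257
8513 = 33×257 + 32
257 = 8×32 + 1
32 = 32×1 + 0
gcd(8513, 34309) = 1.
Express as a combination:
1 = 257 − 8·32
1 = −8·8513 + 265·257
1 = 265·34309 − 1068·8513
So 1 = (265)·34309 + (-1068)·8513.

1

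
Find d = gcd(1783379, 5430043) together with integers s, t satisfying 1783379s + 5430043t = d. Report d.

1

Apply Euclid's algorithm to 5430043 and 1783379:
5430043 = 3·1783379 + 79906
1783379 = 22·79906 + 25447
79906 = 3·25447 + 3565
25447 = 7·3565 + 492
3565 = 7·492 + 121
492 = 4·121 + 8
121 = 15·8 + 1
8 = 8·1 + 0
gcd(1783379, 5430043) = 1.
Back-substituting:
1 = 121 − 15·8
1 = −15·492 + 61·121
1 = 61·3565 − 442·492
1 = −442·25447 + 3155·3565
1 = 3155·79906 − 9907·25447
1 = −9907·1783379 + 221109·79906
1 = 221109·5430043 − 673234·1783379
So 1 = (221109)·5430043 + (-673234)·1783379.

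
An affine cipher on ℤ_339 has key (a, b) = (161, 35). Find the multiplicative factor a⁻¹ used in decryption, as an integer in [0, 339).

Run Euclid on (339, 161):
339 = 2×161 + 17
161 = 9×17 + 8
17 = 2×8 + 1
8 = 8×1 + 0
The gcd is 1. Working backward:
1 = 17 − 2·8
1 = −2·161 + 19·17
1 = 19·339 − 40·161
Hence 161⁻¹ ≡ -40 ≡ 299 (mod 339).

299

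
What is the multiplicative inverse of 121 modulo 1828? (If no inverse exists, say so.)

Extended Euclidean algorithm:
1828 = 15×121 + 13
121 = 9×13 + 4
13 = 3×4 + 1
4 = 4×1 + 0
Since gcd(121, 1828) = 1, back-substitute to write 1 as a combination:
1 = 13 − 3·4
1 = −3·121 + 28·13
1 = 28·1828 − 423·121
So 121·(-423) ≡ 1 (mod 1828), and -423 ≡ 1405 (mod 1828).

1405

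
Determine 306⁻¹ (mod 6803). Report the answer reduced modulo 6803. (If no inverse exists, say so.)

Run Euclid on (6803, 306):
6803 = 22*306 + 71
306 = 4*71 + 22
71 = 3*22 + 5
22 = 4*5 + 2
5 = 2*2 + 1
2 = 2*1 + 0
The gcd is 1. Working backward:
1 = 5 − 2·2
1 = −2·22 + 9·5
1 = 9·71 − 29·22
1 = −29·306 + 125·71
1 = 125·6803 − 2779·306
Thus 306·(-2779) ≡ 1 (mod 6803); reducing, -2779 mod 6803 = 4024.

4024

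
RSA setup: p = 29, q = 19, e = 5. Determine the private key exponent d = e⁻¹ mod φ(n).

101

φ(n) = (p−1)(q−1) = 28·18 = 504.
Need d with 5·d ≡ 1 (mod 504). Apply the extended Euclidean algorithm:
504 = 100×5 + 4
5 = 1×4 + 1
4 = 4×1 + 0
Back-substitute:
1 = 5 − 4
1 = −504 + 101·5
So 5·101 ≡ 1 (mod 504), hence d = 101.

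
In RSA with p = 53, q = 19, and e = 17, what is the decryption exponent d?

881

φ(n) = (p−1)(q−1) = 52·18 = 936.
Need d with 17·d ≡ 1 (mod 936). Apply the extended Euclidean algorithm:
936 = 55*17 + 1
17 = 17*1 + 0
Back-substitute:
1 = 936 − 55·17
So 17·(-55) ≡ 1 (mod 936), hence d ≡ -55 ≡ 881 (mod 936).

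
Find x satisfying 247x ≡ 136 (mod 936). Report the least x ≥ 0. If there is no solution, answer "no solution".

no solution

gcd(247, 936):
936 = 3·247 + 195
247 = 1·195 + 52
195 = 3·52 + 39
52 = 1·39 + 13
39 = 3·13 + 0
gcd = 13, but 13 ∤ 136, so the congruence has no solution.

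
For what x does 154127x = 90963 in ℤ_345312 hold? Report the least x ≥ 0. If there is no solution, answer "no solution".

First find gcd(154127, 345312):
345312 = 2×154127 + 37058
154127 = 4×37058 + 5895
37058 = 6×5895 + 1688
5895 = 3×1688 + 831
1688 = 2×831 + 26
831 = 31×26 + 25
26 = 1×25 + 1
25 = 25×1 + 0
gcd = 1, so a unique solution mod 345312 exists.
Back-substitute for the Bézout coefficients:
1 = 26 − 25
1 = −831 + 32·26
1 = 32·1688 − 65·831
1 = −65·5895 + 227·1688
1 = 227·37058 − 1427·5895
1 = −1427·154127 + 5935·37058
1 = 5935·345312 − 13297·154127
So 154127·(-13297) ≡ 1 (mod 345312), giving 154127⁻¹ ≡ 332015.
x ≡ 154127⁻¹·90963 ≡ 332015·90963 ≡ 92925 (mod 345312).

92925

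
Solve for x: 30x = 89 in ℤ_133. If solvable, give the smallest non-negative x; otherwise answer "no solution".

34

First find gcd(30, 133):
133 = 4·30 + 13
30 = 2·13 + 4
13 = 3·4 + 1
4 = 4·1 + 0
gcd = 1, so a unique solution mod 133 exists.
Back-substitute for the Bézout coefficients:
1 = 13 − 3·4
1 = −3·30 + 7·13
1 = 7·133 − 31·30
So 30·(-31) ≡ 1 (mod 133), giving 30⁻¹ ≡ 102.
x ≡ 30⁻¹·89 ≡ 102·89 ≡ 34 (mod 133).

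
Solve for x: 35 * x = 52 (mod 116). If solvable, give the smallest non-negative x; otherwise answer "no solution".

28

First find gcd(35, 116):
116 = 3×35 + 11
35 = 3×11 + 2
11 = 5×2 + 1
2 = 2×1 + 0
gcd = 1, so a unique solution mod 116 exists.
Back-substitute for the Bézout coefficients:
1 = 11 − 5·2
1 = −5·35 + 16·11
1 = 16·116 − 53·35
So 35·(-53) ≡ 1 (mod 116), giving 35⁻¹ ≡ 63.
x ≡ 35⁻¹·52 ≡ 63·52 ≡ 28 (mod 116).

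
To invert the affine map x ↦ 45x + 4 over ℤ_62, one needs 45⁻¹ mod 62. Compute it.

51

Extended Euclidean algorithm:
62 = 1·45 + 17
45 = 2·17 + 11
17 = 1·11 + 6
11 = 1·6 + 5
6 = 1·5 + 1
5 = 5·1 + 0
gcd = 1, so the inverse exists. Back-substitute:
1 = 6 − 5
1 = −11 + 2·6
1 = 2·17 − 3·11
1 = −3·45 + 8·17
1 = 8·62 − 11·45
So 45·(-11) ≡ 1 (mod 62), and -11 ≡ 51 (mod 62).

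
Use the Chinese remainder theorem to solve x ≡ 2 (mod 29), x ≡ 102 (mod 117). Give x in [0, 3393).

Write x = 2 + 29·k. Then 29·k ≡ 102 − 2 ≡ 100 (mod 117).
Need 29⁻¹ mod 117. Extended Euclid on (117, 29):
117 = 4×29 + 1
29 = 29×1 + 0
Back-substitute:
1 = 117 − 4·29
29⁻¹ ≡ 113 (mod 117), so k ≡ 113·100 ≡ 68 (mod 117).
x = 2 + 29·68 = 1974.

1974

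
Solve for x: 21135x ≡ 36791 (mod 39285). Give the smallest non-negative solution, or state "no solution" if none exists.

no solution

gcd(21135, 39285):
39285 = 1×21135 + 18150
21135 = 1×18150 + 2985
18150 = 6×2985 + 240
2985 = 12×240 + 105
240 = 2×105 + 30
105 = 3×30 + 15
30 = 2×15 + 0
gcd = 15, but 15 ∤ 36791, so the congruence has no solution.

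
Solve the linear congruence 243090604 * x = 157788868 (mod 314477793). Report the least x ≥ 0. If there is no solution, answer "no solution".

212393425

First find gcd(243090604, 314477793):
314477793 = 1×243090604 + 71387189
243090604 = 3×71387189 + 28929037
71387189 = 2×28929037 + 13529115
28929037 = 2×13529115 + 1870807
13529115 = 7×1870807 + 433466
1870807 = 4×433466 + 136943
433466 = 3×136943 + 22637
136943 = 6×22637 + 1121
22637 = 20×1121 + 217
1121 = 5×217 + 36
217 = 6×36 + 1
36 = 36×1 + 0
gcd = 1, so a unique solution mod 314477793 exists.
Back-substitute for the Bézout coefficients:
1 = 217 − 6·36
1 = −6·1121 + 31·217
1 = 31·22637 − 626·1121
1 = −626·136943 + 3787·22637
1 = 3787·433466 − 11987·136943
1 = −11987·1870807 + 51735·433466
1 = 51735·13529115 − 374132·1870807
1 = −374132·28929037 + 799999·13529115
1 = 799999·71387189 − 1974130·28929037
1 = −1974130·243090604 + 6722389·71387189
1 = 6722389·314477793 − 8696519·243090604
So 243090604·(-8696519) ≡ 1 (mod 314477793), giving 243090604⁻¹ ≡ 305781274.
x ≡ 243090604⁻¹·157788868 ≡ 305781274·157788868 ≡ 212393425 (mod 314477793).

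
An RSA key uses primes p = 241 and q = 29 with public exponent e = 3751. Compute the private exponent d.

φ(n) = (p−1)(q−1) = 240·28 = 6720.
Need d with 3751·d ≡ 1 (mod 6720). Apply the extended Euclidean algorithm:
6720 = 1·3751 + 2969
3751 = 1·2969 + 782
2969 = 3·782 + 623
782 = 1·623 + 159
623 = 3·159 + 146
159 = 1·146 + 13
146 = 11·13 + 3
13 = 4·3 + 1
3 = 3·1 + 0
Back-substitute:
1 = 13 − 4·3
1 = −4·146 + 45·13
1 = 45·159 − 49·146
1 = −49·623 + 192·159
1 = 192·782 − 241·623
1 = −241·2969 + 915·782
1 = 915·3751 − 1156·2969
1 = −1156·6720 + 2071·3751
So 3751·2071 ≡ 1 (mod 6720), hence d = 2071.

2071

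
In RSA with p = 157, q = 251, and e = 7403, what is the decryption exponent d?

4067

φ(n) = (p−1)(q−1) = 156·250 = 39000.
Need d with 7403·d ≡ 1 (mod 39000). Apply the extended Euclidean algorithm:
39000 = 5×7403 + 1985
7403 = 3×1985 + 1448
1985 = 1×1448 + 537
1448 = 2×537 + 374
537 = 1×374 + 163
374 = 2×163 + 48
163 = 3×48 + 19
48 = 2×19 + 10
19 = 1×10 + 9
10 = 1×9 + 1
9 = 9×1 + 0
Back-substitute:
1 = 10 − 9
1 = −19 + 2·10
1 = 2·48 − 5·19
1 = −5·163 + 17·48
1 = 17·374 − 39·163
1 = −39·537 + 56·374
1 = 56·1448 − 151·537
1 = −151·1985 + 207·1448
1 = 207·7403 − 772·1985
1 = −772·39000 + 4067·7403
So 7403·4067 ≡ 1 (mod 39000), hence d = 4067.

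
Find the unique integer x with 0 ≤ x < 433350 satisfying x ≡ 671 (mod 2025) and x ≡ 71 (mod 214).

369221

Write x = 671 + 2025·k. Then 2025·k ≡ 71 − 671 ≡ 42 (mod 214).
Need 2025⁻¹ mod 214. Extended Euclid on (214, 99):
214 = 2*99 + 16
99 = 6*16 + 3
16 = 5*3 + 1
3 = 3*1 + 0
Back-substitute:
1 = 16 − 5·3
1 = −5·99 + 31·16
1 = 31·214 − 67·99
2025⁻¹ ≡ 147 (mod 214), so k ≡ 147·42 ≡ 182 (mod 214).
x = 671 + 2025·182 = 369221.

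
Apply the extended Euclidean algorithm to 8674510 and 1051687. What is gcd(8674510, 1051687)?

13

Euclidean algorithm:
8674510 = 8*1051687 + 261014
1051687 = 4*261014 + 7631
261014 = 34*7631 + 1560
7631 = 4*1560 + 1391
1560 = 1*1391 + 169
1391 = 8*169 + 39
169 = 4*39 + 13
39 = 3*13 + 0
gcd(8674510, 1051687) = 13.
Working backward:
13 = 169 − 4·39
13 = −4·1391 + 33·169
13 = 33·1560 − 37·1391
13 = −37·7631 + 181·1560
13 = 181·261014 − 6191·7631
13 = −6191·1051687 + 24945·261014
13 = 24945·8674510 − 205751·1051687
So 13 = (24945)·8674510 + (-205751)·1051687.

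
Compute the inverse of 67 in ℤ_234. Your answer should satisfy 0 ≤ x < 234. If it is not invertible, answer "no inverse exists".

Extended Euclidean algorithm:
234 = 3·67 + 33
67 = 2·33 + 1
33 = 33·1 + 0
Since gcd(67, 234) = 1, back-substitute to write 1 as a combination:
1 = 67 − 2·33
1 = −2·234 + 7·67
So 67·7 ≡ 1 (mod 234).

7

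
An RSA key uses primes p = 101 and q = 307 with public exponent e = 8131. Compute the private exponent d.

φ(n) = (p−1)(q−1) = 100·306 = 30600.
Need d with 8131·d ≡ 1 (mod 30600). Apply the extended Euclidean algorithm:
30600 = 3*8131 + 6207
8131 = 1*6207 + 1924
6207 = 3*1924 + 435
1924 = 4*435 + 184
435 = 2*184 + 67
184 = 2*67 + 50
67 = 1*50 + 17
50 = 2*17 + 16
17 = 1*16 + 1
16 = 16*1 + 0
Back-substitute:
1 = 17 − 16
1 = −50 + 3·17
1 = 3·67 − 4·50
1 = −4·184 + 11·67
1 = 11·435 − 26·184
1 = −26·1924 + 115·435
1 = 115·6207 − 371·1924
1 = −371·8131 + 486·6207
1 = 486·30600 − 1829·8131
So 8131·(-1829) ≡ 1 (mod 30600), hence d ≡ -1829 ≡ 28771 (mod 30600).

28771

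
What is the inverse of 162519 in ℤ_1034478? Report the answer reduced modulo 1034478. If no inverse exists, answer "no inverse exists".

Compute gcd(162519, 1034478):
1034478 = 6×162519 + 59364
162519 = 2×59364 + 43791
59364 = 1×43791 + 15573
43791 = 2×15573 + 12645
15573 = 1×12645 + 2928
12645 = 4×2928 + 933
2928 = 3×933 + 129
933 = 7×129 + 30
129 = 4×30 + 9
30 = 3×9 + 3
9 = 3×3 + 0
The gcd is 3, not 1, hence no inverse exists.

no inverse exists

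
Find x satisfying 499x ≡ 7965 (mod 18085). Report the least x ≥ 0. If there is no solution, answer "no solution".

First find gcd(499, 18085):
18085 = 36*499 + 121
499 = 4*121 + 15
121 = 8*15 + 1
15 = 15*1 + 0
gcd = 1, so a unique solution mod 18085 exists.
Back-substitute for the Bézout coefficients:
1 = 121 − 8·15
1 = −8·499 + 33·121
1 = 33·18085 − 1196·499
So 499·(-1196) ≡ 1 (mod 18085), giving 499⁻¹ ≡ 16889.
x ≡ 499⁻¹·7965 ≡ 16889·7965 ≡ 4655 (mod 18085).

4655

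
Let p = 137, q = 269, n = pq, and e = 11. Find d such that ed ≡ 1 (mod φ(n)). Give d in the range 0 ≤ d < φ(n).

6627

φ(n) = (p−1)(q−1) = 136·268 = 36448.
Need d with 11·d ≡ 1 (mod 36448). Apply the extended Euclidean algorithm:
36448 = 3313×11 + 5
11 = 2×5 + 1
5 = 5×1 + 0
Back-substitute:
1 = 11 − 2·5
1 = −2·36448 + 6627·11
So 11·6627 ≡ 1 (mod 36448), hence d = 6627.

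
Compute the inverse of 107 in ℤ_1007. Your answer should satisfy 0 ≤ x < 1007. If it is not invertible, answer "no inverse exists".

160

Extended Euclidean algorithm:
1007 = 9*107 + 44
107 = 2*44 + 19
44 = 2*19 + 6
19 = 3*6 + 1
6 = 6*1 + 0
gcd = 1, so the inverse exists. Back-substitute:
1 = 19 − 3·6
1 = −3·44 + 7·19
1 = 7·107 − 17·44
1 = −17·1007 + 160·107
So 107·160 ≡ 1 (mod 1007).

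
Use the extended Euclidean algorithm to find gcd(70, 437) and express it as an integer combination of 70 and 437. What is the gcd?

Apply Euclid's algorithm to 437 and 70:
437 = 6×70 + 17
70 = 4×17 + 2
17 = 8×2 + 1
2 = 2×1 + 0
gcd(70, 437) = 1.
Back-substituting:
1 = 17 − 8·2
1 = −8·70 + 33·17
1 = 33·437 − 206·70
So 1 = (33)·437 + (-206)·70.

1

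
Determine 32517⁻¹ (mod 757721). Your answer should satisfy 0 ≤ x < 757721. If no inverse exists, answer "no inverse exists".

Run Euclid on (757721, 32517):
757721 = 23·32517 + 9830
32517 = 3·9830 + 3027
9830 = 3·3027 + 749
3027 = 4·749 + 31
749 = 24·31 + 5
31 = 6·5 + 1
5 = 5·1 + 0
gcd = 1, so the inverse exists. Back-substitute:
1 = 31 − 6·5
1 = −6·749 + 145·31
1 = 145·3027 − 586·749
1 = −586·9830 + 1903·3027
1 = 1903·32517 − 6295·9830
1 = −6295·757721 + 146688·32517
So 32517·146688 ≡ 1 (mod 757721).

146688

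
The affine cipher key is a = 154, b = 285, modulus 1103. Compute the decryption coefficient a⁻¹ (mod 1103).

Apply the Euclidean algorithm to 1103 and 154:
1103 = 7·154 + 25
154 = 6·25 + 4
25 = 6·4 + 1
4 = 4·1 + 0
Since gcd(154, 1103) = 1, back-substitute to write 1 as a combination:
1 = 25 − 6·4
1 = −6·154 + 37·25
1 = 37·1103 − 265·154
Hence 154⁻¹ ≡ -265 ≡ 838 (mod 1103).

838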